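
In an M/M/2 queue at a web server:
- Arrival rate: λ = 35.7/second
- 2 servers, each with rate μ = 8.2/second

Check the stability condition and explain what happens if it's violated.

Stability requires ρ = λ/(cμ) < 1
ρ = 35.7/(2 × 8.2) = 35.7/16.40 = 2.1768
Since 2.1768 ≥ 1, the system is UNSTABLE.
Need c > λ/μ = 35.7/8.2 = 4.35.
Minimum servers needed: c = 5.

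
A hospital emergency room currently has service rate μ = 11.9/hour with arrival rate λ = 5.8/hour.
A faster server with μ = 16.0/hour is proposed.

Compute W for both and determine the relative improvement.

System 1: ρ₁ = 5.8/11.9 = 0.4874, W₁ = 1/(11.9-5.8) = 0.163934
System 2: ρ₂ = 5.8/16.0 = 0.3625, W₂ = 1/(16.0-5.8) = 0.0980392
Improvement: (W₁-W₂)/W₁ = (0.163934-0.0980392)/0.163934 = 40.20%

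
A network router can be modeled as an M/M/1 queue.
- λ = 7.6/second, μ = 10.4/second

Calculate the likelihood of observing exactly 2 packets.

ρ = λ/μ = 7.6/10.4 = 0.7308
P(n) = (1-ρ)ρⁿ
P(2) = (1-0.7308) × 0.7308^2
P(2) = 0.2692 × 0.5341
P(2) = 0.1438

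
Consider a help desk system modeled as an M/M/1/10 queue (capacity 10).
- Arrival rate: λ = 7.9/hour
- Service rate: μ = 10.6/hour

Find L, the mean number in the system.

ρ = λ/μ = 7.9/10.6 = 0.74528
P₀ = (1-ρ)/(1-ρ^(K+1)) = (1-0.74528)/(1-0.74528^11) = 0.25472/0.96060 = 0.2652
P_K = P₀×ρ^K = 0.2652 × 0.74528^10 = 0.2652 × 0.05287 = 0.01402
L = ρ[1 - (K+1)ρ^K + Kρ^(K+1)] / [(1-ρ)(1-ρ^(K+1))]
L = 0.74528 × (1 - 11×0.052868 + 10×0.039402) / ((1 - 0.74528) × (1 - 0.039402)) = 2.4747 tickets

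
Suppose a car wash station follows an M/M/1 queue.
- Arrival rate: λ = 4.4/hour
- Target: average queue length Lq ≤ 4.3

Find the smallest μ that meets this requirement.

For M/M/1: Lq = λ²/(μ(μ-λ))
Need Lq ≤ 4.3, i.e. μ(μ-λ) ≥ λ²/4.3
μ² - 4.4μ - 19.36/4.3 ≥ 0  →  μ² - 4.4μ - 4.50233 ≥ 0
Quadratic formula (positive root): μ = [λ + √(λ² + 4×4.50233)]/2
Discriminant: 19.36 + 4×4.50233 = 37.3693, √37.3693 = 6.1130
μ ≥ (4.4 + 6.1130)/2 = 5.2565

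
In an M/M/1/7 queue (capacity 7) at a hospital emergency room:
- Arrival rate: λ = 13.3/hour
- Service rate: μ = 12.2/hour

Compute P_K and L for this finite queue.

ρ = λ/μ = 13.3/12.2 = 1.09016
P₀ = (1-ρ)/(1-ρ^(K+1)) = (1-1.09016)/(1-1.09016^8) = -0.09016/-0.9949 = 0.09062
P_K = P₀×ρ^K = 0.09062 × 1.09016^7 = 0.09062 × 1.8299 = 0.1658
Blocking probability P_7 = 0.1658 (16.58%)
L = ρ[1 - (K+1)ρ^K + Kρ^(K+1)] / [(1-ρ)(1-ρ^(K+1))]
L = 1.09016 × (1 - 8×1.829918 + 7×1.994904) / ((1 - 1.09016) × (1 - 1.994904)) = 3.9496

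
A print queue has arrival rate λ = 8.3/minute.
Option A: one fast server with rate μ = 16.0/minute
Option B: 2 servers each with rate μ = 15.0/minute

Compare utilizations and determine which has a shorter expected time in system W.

Option A: single server μ = 16.0 (M/M/1)
  ρ_A = 8.3/16.0 = 0.5188
  W_A = 1/(μ-λ) = 1/(16.0-8.3) = 1/7.70 = 0.1299

Option B: 2 servers μ = 15.0 (M/M/2)
  ρ_B = λ/(cμ) = 8.3/(2×15.0) = 0.2767
  Offered load a = λ/μ = cρ = 8.3/15.0 = 0.5533
  P₀ = [ Σₙ₌₀^1 aⁿ/n! + a^2/(2!(1-ρ)) ]⁻¹
  Σ = a^0/0! + a^1/1! = 1.0000 + 0.5533 = 1.5533
  a^2/(2!(1-ρ)) = 0.30618/(2 × 0.72333) = 0.2116
  P₀ = 1/(1.5533 + 0.2116) = 0.5666
  Lq = P₀·a^2·ρ / (2!(1-ρ)²) = 0.56658 × 0.30618 × 0.27667 / (2 × 0.52321) = 0.04587
  Wq_B = Lq/λ = 0.045865/8.3 = 0.0055259
  W_B = Wq_B + 1/μ = 0.0055259 + 0.066667 = 0.07219

Since W_B = 0.07219 < W_A = 0.1299, Option B (multiple servers) has the shorter time in system.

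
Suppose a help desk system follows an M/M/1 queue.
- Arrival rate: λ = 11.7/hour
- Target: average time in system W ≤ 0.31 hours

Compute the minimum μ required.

For M/M/1: W = 1/(μ-λ)
Need W ≤ 0.31, so 1/(μ-λ) ≤ 0.31
μ - λ ≥ 1/0.31 = 3.2258
μ ≥ 11.7 + 3.2258 = 14.9258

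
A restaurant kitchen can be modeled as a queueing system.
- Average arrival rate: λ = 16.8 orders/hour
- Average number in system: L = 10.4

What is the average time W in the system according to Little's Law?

Little's Law: L = λW, so W = L/λ
W = 10.4/16.8 = 0.6190 hours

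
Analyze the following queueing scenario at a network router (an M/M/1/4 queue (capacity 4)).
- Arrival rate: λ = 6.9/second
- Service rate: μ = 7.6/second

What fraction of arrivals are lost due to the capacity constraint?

ρ = λ/μ = 6.9/7.6 = 0.9079
P₀ = (1-ρ)/(1-ρ^(K+1)) = (1-0.9079)/(1-0.9079^5) = 0.09210/0.3831 = 0.2404
P_K = P₀×ρ^K = 0.2404 × 0.9079^4 = 0.2404 × 0.6794 = 0.1633
Blocking probability = 16.33%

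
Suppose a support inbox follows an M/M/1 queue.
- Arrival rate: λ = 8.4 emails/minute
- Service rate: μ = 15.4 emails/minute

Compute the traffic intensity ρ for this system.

Server utilization: ρ = λ/μ
ρ = 8.4/15.4 = 0.5455
The server is busy 54.55% of the time.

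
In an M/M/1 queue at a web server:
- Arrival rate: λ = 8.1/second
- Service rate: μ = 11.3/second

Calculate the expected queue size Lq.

ρ = λ/μ = 8.1/11.3 = 0.7168
For M/M/1: Lq = λ²/(μ(μ-λ))
Lq = 65.61/(11.3 × 3.20)
Lq = 1.8144 requests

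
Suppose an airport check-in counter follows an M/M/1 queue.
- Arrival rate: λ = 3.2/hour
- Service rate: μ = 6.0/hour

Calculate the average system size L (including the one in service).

ρ = λ/μ = 3.2/6.0 = 0.5333
For M/M/1: L = λ/(μ-λ)
L = 3.2/(6.0-3.2) = 3.2/2.80
L = 1.1429 passengers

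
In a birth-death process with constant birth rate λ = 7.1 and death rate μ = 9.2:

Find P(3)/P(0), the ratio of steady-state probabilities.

For constant rates: P(n)/P(0) = (λ/μ)^n
P(3)/P(0) = (7.1/9.2)^3 = 0.7717^3 = 0.4596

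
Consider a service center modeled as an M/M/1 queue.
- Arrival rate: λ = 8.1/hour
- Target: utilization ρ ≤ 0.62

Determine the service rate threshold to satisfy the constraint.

ρ = λ/μ, so μ = λ/ρ
μ ≥ 8.1/0.62 = 13.0645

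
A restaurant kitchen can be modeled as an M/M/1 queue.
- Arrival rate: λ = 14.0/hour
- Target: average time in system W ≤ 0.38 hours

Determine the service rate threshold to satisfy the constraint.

For M/M/1: W = 1/(μ-λ)
Need W ≤ 0.38, so 1/(μ-λ) ≤ 0.38
μ - λ ≥ 1/0.38 = 2.6316
μ ≥ 14.0 + 2.6316 = 16.6316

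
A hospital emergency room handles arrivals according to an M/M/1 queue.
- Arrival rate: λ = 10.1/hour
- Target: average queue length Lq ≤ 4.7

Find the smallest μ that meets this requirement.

For M/M/1: Lq = λ²/(μ(μ-λ))
Need Lq ≤ 4.7, i.e. μ(μ-λ) ≥ λ²/4.7
μ² - 10.1μ - 102.01/4.7 ≥ 0  →  μ² - 10.1μ - 21.70426 ≥ 0
Quadratic formula (positive root): μ = [λ + √(λ² + 4×21.70426)]/2
Discriminant: 102.01 + 4×21.70426 = 188.8270, √188.8270 = 13.7414
μ ≥ (10.1 + 13.7414)/2 = 11.9207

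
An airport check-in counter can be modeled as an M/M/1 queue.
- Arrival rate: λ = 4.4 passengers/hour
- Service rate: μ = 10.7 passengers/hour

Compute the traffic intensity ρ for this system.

Server utilization: ρ = λ/μ
ρ = 4.4/10.7 = 0.4112
The server is busy 41.12% of the time.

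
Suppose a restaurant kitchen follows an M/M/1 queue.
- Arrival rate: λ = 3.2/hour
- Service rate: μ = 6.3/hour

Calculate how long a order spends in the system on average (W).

First, compute utilization: ρ = λ/μ = 3.2/6.3 = 0.5079
For M/M/1: W = 1/(μ-λ)
W = 1/(6.3-3.2) = 1/3.10
W = 0.3226 hours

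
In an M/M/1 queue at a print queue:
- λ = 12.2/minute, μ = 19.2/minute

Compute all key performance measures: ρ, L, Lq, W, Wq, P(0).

Step 1: ρ = λ/μ = 12.2/19.2 = 0.6354
Step 2: L = λ/(μ-λ) = 12.2/7.00 = 1.7429
Step 3: Lq = λ²/(μ(μ-λ)) = 148.84/(19.2×7.00) = 1.1074
Step 4: W = 1/(μ-λ) = 1/7.00 = 0.14286
Step 5: Wq = λ/(μ(μ-λ)) = 12.2/(19.2×7.00) = 0.09077
Step 6: P(0) = 1-ρ = 0.3646
Verify: L = λW = 12.2×0.14286 = 1.7429 ✔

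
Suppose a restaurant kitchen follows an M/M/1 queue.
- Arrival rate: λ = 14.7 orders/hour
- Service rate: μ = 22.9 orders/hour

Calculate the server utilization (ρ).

Server utilization: ρ = λ/μ
ρ = 14.7/22.9 = 0.6419
The server is busy 64.19% of the time.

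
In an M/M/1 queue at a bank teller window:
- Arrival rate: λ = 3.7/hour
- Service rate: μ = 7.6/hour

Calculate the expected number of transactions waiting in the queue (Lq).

ρ = λ/μ = 3.7/7.6 = 0.4868
For M/M/1: Lq = λ²/(μ(μ-λ))
Lq = 13.69/(7.6 × 3.90)
Lq = 0.4619 transactions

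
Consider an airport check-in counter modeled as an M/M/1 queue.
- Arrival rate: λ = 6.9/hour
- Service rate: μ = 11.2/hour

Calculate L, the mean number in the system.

ρ = λ/μ = 6.9/11.2 = 0.6161
For M/M/1: L = λ/(μ-λ)
L = 6.9/(11.2-6.9) = 6.9/4.30
L = 1.6047 passengers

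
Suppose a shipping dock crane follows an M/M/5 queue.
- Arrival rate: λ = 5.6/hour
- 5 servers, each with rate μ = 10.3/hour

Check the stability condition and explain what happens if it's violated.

Stability requires ρ = λ/(cμ) < 1
ρ = 5.6/(5 × 10.3) = 5.6/51.50 = 0.1087
Since 0.1087 < 1, the system is STABLE.
The servers are busy 10.87% of the time.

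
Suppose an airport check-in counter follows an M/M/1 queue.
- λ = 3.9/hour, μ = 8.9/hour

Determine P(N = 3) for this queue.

ρ = λ/μ = 3.9/8.9 = 0.4382
P(n) = (1-ρ)ρⁿ
P(3) = (1-0.4382) × 0.4382^3
P(3) = 0.5618 × 0.08414
P(3) = 0.04727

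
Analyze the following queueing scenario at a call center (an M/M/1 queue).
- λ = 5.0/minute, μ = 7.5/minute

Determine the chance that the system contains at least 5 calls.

ρ = λ/μ = 5.0/7.5 = 0.6667
P(N ≥ n) = ρⁿ
P(N ≥ 5) = 0.6667^5
P(N ≥ 5) = 0.1317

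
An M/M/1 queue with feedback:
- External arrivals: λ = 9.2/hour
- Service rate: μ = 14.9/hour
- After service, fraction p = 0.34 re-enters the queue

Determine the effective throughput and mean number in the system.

Effective arrival rate: λ_eff = λ/(1-p) = 9.2/(1-0.34) = 9.2/0.66 = 13.939394
ρ = λ_eff/μ = 13.939394/14.9 = 0.9355298
L = ρ/(1-ρ) = 0.9355298/(1-0.9355298) = 14.5110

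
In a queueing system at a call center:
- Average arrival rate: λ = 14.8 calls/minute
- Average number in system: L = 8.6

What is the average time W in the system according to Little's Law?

Little's Law: L = λW, so W = L/λ
W = 8.6/14.8 = 0.5811 minutes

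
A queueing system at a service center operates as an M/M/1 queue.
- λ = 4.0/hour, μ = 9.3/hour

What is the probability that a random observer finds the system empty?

ρ = λ/μ = 4.0/9.3 = 0.4301
P(0) = 1 - ρ = 1 - 0.4301 = 0.5699
The server is idle 56.99% of the time.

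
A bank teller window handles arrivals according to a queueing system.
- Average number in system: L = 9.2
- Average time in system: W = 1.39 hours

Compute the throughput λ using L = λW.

Little's Law: L = λW, so λ = L/W
λ = 9.2/1.39 = 6.6187 transactions/hour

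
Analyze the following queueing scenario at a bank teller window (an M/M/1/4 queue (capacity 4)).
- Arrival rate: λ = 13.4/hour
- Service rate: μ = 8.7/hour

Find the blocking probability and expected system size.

ρ = λ/μ = 13.4/8.7 = 1.5402
P₀ = (1-ρ)/(1-ρ^(K+1)) = (1-1.5402)/(1-1.5402^5) = -0.540200/-7.66734 = 0.07045
P_K = P₀×ρ^K = 0.07045 × 1.5402^4 = 0.07045 × 5.6274 = 0.3965
Blocking probability P_4 = 0.3965 (39.65%)
L = ρ[1 - (K+1)ρ^K + Kρ^(K+1)] / [(1-ρ)(1-ρ^(K+1))]
L = 1.5402 × (1 - 5×5.62741 + 4×8.66734) / ((1 - 1.5402) × (1 - 8.66734)) = 2.8010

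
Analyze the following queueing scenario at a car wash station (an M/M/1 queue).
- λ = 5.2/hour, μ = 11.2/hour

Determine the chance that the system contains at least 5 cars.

ρ = λ/μ = 5.2/11.2 = 0.46429
P(N ≥ n) = ρⁿ
P(N ≥ 5) = 0.46429^5
P(N ≥ 5) = 0.02157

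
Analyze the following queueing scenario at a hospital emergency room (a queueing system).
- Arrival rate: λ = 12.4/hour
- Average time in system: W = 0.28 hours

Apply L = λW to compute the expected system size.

Little's Law: L = λW
L = 12.4 × 0.28 = 3.4720 patients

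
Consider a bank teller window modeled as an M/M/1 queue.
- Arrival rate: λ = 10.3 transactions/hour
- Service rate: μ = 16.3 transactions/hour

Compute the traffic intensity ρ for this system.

Server utilization: ρ = λ/μ
ρ = 10.3/16.3 = 0.6319
The server is busy 63.19% of the time.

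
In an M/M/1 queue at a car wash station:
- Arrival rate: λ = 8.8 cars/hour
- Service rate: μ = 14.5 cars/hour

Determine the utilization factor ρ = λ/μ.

Server utilization: ρ = λ/μ
ρ = 8.8/14.5 = 0.6069
The server is busy 60.69% of the time.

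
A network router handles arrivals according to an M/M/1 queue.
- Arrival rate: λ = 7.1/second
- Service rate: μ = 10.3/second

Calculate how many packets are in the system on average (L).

ρ = λ/μ = 7.1/10.3 = 0.6893
For M/M/1: L = λ/(μ-λ)
L = 7.1/(10.3-7.1) = 7.1/3.20
L = 2.2187 packets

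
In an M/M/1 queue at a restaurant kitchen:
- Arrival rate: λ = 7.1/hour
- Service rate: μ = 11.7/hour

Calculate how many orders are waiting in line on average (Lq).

ρ = λ/μ = 7.1/11.7 = 0.6068
For M/M/1: Lq = λ²/(μ(μ-λ))
Lq = 50.41/(11.7 × 4.60)
Lq = 0.9366 orders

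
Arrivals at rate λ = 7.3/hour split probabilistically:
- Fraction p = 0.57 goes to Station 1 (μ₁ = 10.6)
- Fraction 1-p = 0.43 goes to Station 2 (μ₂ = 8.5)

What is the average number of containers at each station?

Effective rates: λ₁ = 7.3×0.57 = 4.161, λ₂ = 7.3×0.43 = 3.139
Station 1: ρ₁ = 4.161/10.6 = 0.39255, L₁ = ρ₁/(1-ρ₁) = 0.39255/(1-0.39255) = 0.6462
Station 2: ρ₂ = 3.139/8.5 = 0.3693, L₂ = ρ₂/(1-ρ₂) = 0.3693/(1-0.3693) = 0.5855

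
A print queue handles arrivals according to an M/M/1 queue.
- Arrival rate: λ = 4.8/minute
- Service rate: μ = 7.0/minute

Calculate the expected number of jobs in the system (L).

ρ = λ/μ = 4.8/7.0 = 0.6857
For M/M/1: L = λ/(μ-λ)
L = 4.8/(7.0-4.8) = 4.8/2.20
L = 2.1818 jobs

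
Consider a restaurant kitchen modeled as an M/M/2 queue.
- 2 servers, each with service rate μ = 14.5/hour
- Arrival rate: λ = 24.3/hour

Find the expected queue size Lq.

Traffic intensity: ρ = λ/(cμ) = 24.3/(2×14.5) = 0.8379
Since ρ = 0.8379 < 1, system is stable.
Offered load a = λ/μ = cρ = 24.3/14.5 = 1.6759
P₀ = [ Σₙ₌₀^1 aⁿ/n! + a^2/(2!(1-ρ)) ]⁻¹
Σ = a^0/0! + a^1/1! = 1.0000 + 1.6759 = 2.6759
a^2/(2!(1-ρ)) = 2.80851/(2 × 0.162069) = 8.6646
P₀ = 1/(2.6759 + 8.6646) = 0.08818
Lq = P₀·a^2·ρ / (2!(1-ρ)²) = 0.088180 × 2.8085 × 0.83793 / (2 × 0.026266) = 3.9503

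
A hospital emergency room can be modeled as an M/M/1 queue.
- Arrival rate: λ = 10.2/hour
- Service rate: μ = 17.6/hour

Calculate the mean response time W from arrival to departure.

First, compute utilization: ρ = λ/μ = 10.2/17.6 = 0.5795
For M/M/1: W = 1/(μ-λ)
W = 1/(17.6-10.2) = 1/7.40
W = 0.1351 hours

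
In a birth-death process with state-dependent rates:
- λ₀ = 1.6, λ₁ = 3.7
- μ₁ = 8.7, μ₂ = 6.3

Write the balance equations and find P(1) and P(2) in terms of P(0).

Balance equations:
State 0: λ₀P₀ = μ₁P₁ → P₁ = (λ₀/μ₁)P₀ = (1.6/8.7)P₀ = 0.1839P₀
State 1: P₂ = (λ₀λ₁)/(μ₁μ₂)P₀ = (1.6×3.7)/(8.7×6.3)P₀ = 0.1080P₀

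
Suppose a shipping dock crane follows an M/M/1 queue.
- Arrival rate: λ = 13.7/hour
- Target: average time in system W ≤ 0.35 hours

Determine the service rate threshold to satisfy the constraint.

For M/M/1: W = 1/(μ-λ)
Need W ≤ 0.35, so 1/(μ-λ) ≤ 0.35
μ - λ ≥ 1/0.35 = 2.8571
μ ≥ 13.7 + 2.8571 = 16.5571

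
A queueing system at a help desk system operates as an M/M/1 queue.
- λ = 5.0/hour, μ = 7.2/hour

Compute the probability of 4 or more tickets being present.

ρ = λ/μ = 5.0/7.2 = 0.69444
P(N ≥ n) = ρⁿ
P(N ≥ 4) = 0.69444^4
P(N ≥ 4) = 0.2326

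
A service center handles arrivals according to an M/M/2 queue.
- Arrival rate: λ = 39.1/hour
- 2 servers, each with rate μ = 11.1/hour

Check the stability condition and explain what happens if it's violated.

Stability requires ρ = λ/(cμ) < 1
ρ = 39.1/(2 × 11.1) = 39.1/22.20 = 1.7613
Since 1.7613 ≥ 1, the system is UNSTABLE.
Need c > λ/μ = 39.1/11.1 = 3.52.
Minimum servers needed: c = 4.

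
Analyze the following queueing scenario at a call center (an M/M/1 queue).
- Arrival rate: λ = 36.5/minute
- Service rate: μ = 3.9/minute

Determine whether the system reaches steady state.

Stability requires ρ = λ/(cμ) < 1
ρ = 36.5/(1 × 3.9) = 36.5/3.90 = 9.3590
Since 9.3590 ≥ 1, the system is UNSTABLE.
Queue grows without bound. Need μ > λ = 36.5.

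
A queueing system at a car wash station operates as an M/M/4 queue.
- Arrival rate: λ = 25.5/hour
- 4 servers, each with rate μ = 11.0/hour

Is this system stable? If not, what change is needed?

Stability requires ρ = λ/(cμ) < 1
ρ = 25.5/(4 × 11.0) = 25.5/44.00 = 0.5795
Since 0.5795 < 1, the system is STABLE.
The servers are busy 57.95% of the time.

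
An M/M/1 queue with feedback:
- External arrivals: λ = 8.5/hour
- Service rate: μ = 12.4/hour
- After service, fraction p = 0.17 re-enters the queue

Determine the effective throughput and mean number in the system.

Effective arrival rate: λ_eff = λ/(1-p) = 8.5/(1-0.17) = 8.5/0.83 = 10.24096
ρ = λ_eff/μ = 10.24096/12.4 = 0.825884
L = ρ/(1-ρ) = 0.825884/(1-0.825884) = 4.7433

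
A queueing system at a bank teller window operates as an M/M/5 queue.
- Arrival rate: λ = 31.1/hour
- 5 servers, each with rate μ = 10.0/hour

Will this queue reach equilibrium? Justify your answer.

Stability requires ρ = λ/(cμ) < 1
ρ = 31.1/(5 × 10.0) = 31.1/50.00 = 0.6220
Since 0.6220 < 1, the system is STABLE.
The servers are busy 62.20% of the time.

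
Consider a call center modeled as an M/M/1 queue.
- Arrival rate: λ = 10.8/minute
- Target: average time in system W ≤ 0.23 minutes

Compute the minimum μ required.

For M/M/1: W = 1/(μ-λ)
Need W ≤ 0.23, so 1/(μ-λ) ≤ 0.23
μ - λ ≥ 1/0.23 = 4.3478
μ ≥ 10.8 + 4.3478 = 15.1478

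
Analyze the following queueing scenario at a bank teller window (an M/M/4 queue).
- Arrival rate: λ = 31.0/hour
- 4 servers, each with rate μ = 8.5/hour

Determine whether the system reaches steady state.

Stability requires ρ = λ/(cμ) < 1
ρ = 31.0/(4 × 8.5) = 31.0/34.00 = 0.9118
Since 0.9118 < 1, the system is STABLE.
The servers are busy 91.18% of the time.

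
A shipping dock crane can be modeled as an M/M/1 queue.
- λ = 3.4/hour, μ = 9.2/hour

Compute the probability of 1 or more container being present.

ρ = λ/μ = 3.4/9.2 = 0.3696
P(N ≥ n) = ρⁿ
P(N ≥ 1) = 0.3696^1
P(N ≥ 1) = 0.3696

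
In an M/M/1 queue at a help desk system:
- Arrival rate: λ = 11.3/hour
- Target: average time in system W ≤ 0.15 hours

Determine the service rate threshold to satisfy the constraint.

For M/M/1: W = 1/(μ-λ)
Need W ≤ 0.15, so 1/(μ-λ) ≤ 0.15
μ - λ ≥ 1/0.15 = 6.6667
μ ≥ 11.3 + 6.6667 = 17.9667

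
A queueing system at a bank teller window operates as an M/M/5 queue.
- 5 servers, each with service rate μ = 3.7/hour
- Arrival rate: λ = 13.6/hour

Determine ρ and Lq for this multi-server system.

Traffic intensity: ρ = λ/(cμ) = 13.6/(5×3.7) = 0.7351
Since ρ = 0.7351 < 1, system is stable.
Offered load a = λ/μ = cρ = 13.6/3.7 = 3.6757
P₀ = [ Σₙ₌₀^4 aⁿ/n! + a^5/(5!(1-ρ)) ]⁻¹
Σ = a^0/0! + a^1/1! + a^2/2! + a^3/3! + a^4/4! = 1.00000 + 3.67568 + 6.75530 + 8.27676 + 7.60567 = 27.3134
a^5/(5!(1-ρ)) = 670.9435/(120 × 0.264865) = 21.1096
P₀ = 1/(27.3134 + 21.1096) = 0.02065
Lq = P₀·a^5·ρ / (5!(1-ρ)²) = 0.020651 × 670.9435 × 0.73514 / (120 × 0.070153) = 1.2100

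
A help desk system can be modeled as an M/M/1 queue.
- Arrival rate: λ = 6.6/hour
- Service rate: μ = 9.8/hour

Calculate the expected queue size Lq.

ρ = λ/μ = 6.6/9.8 = 0.6735
For M/M/1: Lq = λ²/(μ(μ-λ))
Lq = 43.56/(9.8 × 3.20)
Lq = 1.3890 tickets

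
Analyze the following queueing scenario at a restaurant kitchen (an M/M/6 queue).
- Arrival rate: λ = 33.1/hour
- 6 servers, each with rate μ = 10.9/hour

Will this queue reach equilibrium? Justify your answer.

Stability requires ρ = λ/(cμ) < 1
ρ = 33.1/(6 × 10.9) = 33.1/65.40 = 0.5061
Since 0.5061 < 1, the system is STABLE.
The servers are busy 50.61% of the time.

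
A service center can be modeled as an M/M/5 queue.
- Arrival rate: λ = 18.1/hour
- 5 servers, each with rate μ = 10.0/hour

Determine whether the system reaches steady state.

Stability requires ρ = λ/(cμ) < 1
ρ = 18.1/(5 × 10.0) = 18.1/50.00 = 0.3620
Since 0.3620 < 1, the system is STABLE.
The servers are busy 36.20% of the time.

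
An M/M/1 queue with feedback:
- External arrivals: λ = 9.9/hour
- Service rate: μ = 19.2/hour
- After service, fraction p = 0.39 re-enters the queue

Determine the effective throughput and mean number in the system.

Effective arrival rate: λ_eff = λ/(1-p) = 9.9/(1-0.39) = 9.9/0.61 = 16.22951
ρ = λ_eff/μ = 16.22951/19.2 = 0.845287
L = ρ/(1-ρ) = 0.845287/(1-0.845287) = 5.4636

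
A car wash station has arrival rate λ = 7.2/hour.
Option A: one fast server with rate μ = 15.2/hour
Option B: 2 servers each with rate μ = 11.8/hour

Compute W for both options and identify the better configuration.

Option A: single server μ = 15.2 (M/M/1)
  ρ_A = 7.2/15.2 = 0.4737
  W_A = 1/(μ-λ) = 1/(15.2-7.2) = 1/8.00 = 0.1250

Option B: 2 servers μ = 11.8 (M/M/2)
  ρ_B = λ/(cμ) = 7.2/(2×11.8) = 0.3051
  Offered load a = λ/μ = cρ = 7.2/11.8 = 0.6102
  P₀ = [ Σₙ₌₀^1 aⁿ/n! + a^2/(2!(1-ρ)) ]⁻¹
  Σ = a^0/0! + a^1/1! = 1.0000 + 0.6102 = 1.6102
  a^2/(2!(1-ρ)) = 0.3723/(2 × 0.6949) = 0.2679
  P₀ = 1/(1.6102 + 0.2679) = 0.5325
  Lq = P₀·a^2·ρ / (2!(1-ρ)²) = 0.53247 × 0.37231 × 0.30508 / (2 × 0.48291) = 0.06262
  Wq_B = Lq/λ = 0.062621/7.2 = 0.0086974
  W_B = Wq_B + 1/μ = 0.0086974 + 0.084746 = 0.09344

Since W_B = 0.09344 < W_A = 0.1250, Option B (multiple servers) has the shorter time in system.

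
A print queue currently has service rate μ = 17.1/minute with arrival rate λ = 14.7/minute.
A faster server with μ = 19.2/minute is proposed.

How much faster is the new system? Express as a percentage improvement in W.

System 1: ρ₁ = 14.7/17.1 = 0.8596, W₁ = 1/(17.1-14.7) = 0.41667
System 2: ρ₂ = 14.7/19.2 = 0.7656, W₂ = 1/(19.2-14.7) = 0.22222
Improvement: (W₁-W₂)/W₁ = (0.41667-0.22222)/0.41667 = 46.67%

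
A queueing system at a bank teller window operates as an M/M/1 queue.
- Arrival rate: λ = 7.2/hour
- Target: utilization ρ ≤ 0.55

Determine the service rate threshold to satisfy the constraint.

ρ = λ/μ, so μ = λ/ρ
μ ≥ 7.2/0.55 = 13.0909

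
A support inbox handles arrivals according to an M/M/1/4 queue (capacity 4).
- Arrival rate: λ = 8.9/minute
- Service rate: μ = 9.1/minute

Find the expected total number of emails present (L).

ρ = λ/μ = 8.9/9.1 = 0.97802
P₀ = (1-ρ)/(1-ρ^(K+1)) = (1-0.97802)/(1-0.97802^5) = 0.021980/0.10517 = 0.2090
P_K = P₀×ρ^K = 0.2090 × 0.97802^4 = 0.2090 × 0.9149 = 0.1912
L = ρ[1 - (K+1)ρ^K + Kρ^(K+1)] / [(1-ρ)(1-ρ^(K+1))]
L = 0.97802 × (1 - 5×0.9149365 + 4×0.8948262) / ((1 - 0.97802) × (1 - 0.8948262)) = 1.9556 emails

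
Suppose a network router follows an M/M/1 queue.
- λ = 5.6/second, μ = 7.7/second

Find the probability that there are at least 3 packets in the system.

ρ = λ/μ = 5.6/7.7 = 0.7273
P(N ≥ n) = ρⁿ
P(N ≥ 3) = 0.7273^3
P(N ≥ 3) = 0.3847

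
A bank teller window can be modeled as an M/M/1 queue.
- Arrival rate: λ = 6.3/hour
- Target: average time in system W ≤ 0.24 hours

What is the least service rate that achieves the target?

For M/M/1: W = 1/(μ-λ)
Need W ≤ 0.24, so 1/(μ-λ) ≤ 0.24
μ - λ ≥ 1/0.24 = 4.1667
μ ≥ 6.3 + 4.1667 = 10.4667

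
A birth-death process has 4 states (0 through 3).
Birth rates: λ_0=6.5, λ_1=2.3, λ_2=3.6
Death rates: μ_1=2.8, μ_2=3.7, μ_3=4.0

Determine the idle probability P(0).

Ratios P(n)/P(0) = (λ₀···λₙ₋₁)/(μ₁···μₙ):
P(1)/P(0) = (6.5)/(2.8) = 2.3214
P(2)/P(0) = (6.5×2.3)/(2.8×3.7) = 1.4431
P(3)/P(0) = (6.5×2.3×3.6)/(2.8×3.7×4.0) = 1.2987

Normalization: ∑ P(n) = 1
P(0) × (1.0000 + 2.3214 + 1.4431 + 1.2987) = 1
P(0) × 6.0632 = 1
P(0) = 1/6.0632 = 0.1649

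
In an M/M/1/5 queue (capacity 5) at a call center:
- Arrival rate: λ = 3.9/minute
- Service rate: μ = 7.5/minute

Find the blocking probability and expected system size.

ρ = λ/μ = 3.9/7.5 = 0.5200
P₀ = (1-ρ)/(1-ρ^(K+1)) = (1-0.5200)/(1-0.5200^6) = 0.4800/0.9802 = 0.4897
P_K = P₀×ρ^K = 0.4897 × 0.5200^5 = 0.4897 × 0.03802 = 0.01862
Blocking probability P_5 = 0.01862 (1.86%)
L = ρ[1 - (K+1)ρ^K + Kρ^(K+1)] / [(1-ρ)(1-ρ^(K+1))]
L = 0.5200 × (1 - 6×0.03802 + 5×0.01977) / ((1 - 0.5200) × (1 - 0.01977)) = 0.9623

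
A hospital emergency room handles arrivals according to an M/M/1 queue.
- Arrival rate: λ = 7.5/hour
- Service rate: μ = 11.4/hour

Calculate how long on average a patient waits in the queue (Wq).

First, compute utilization: ρ = λ/μ = 7.5/11.4 = 0.6579
For M/M/1: Wq = λ/(μ(μ-λ))
Wq = 7.5/(11.4 × (11.4-7.5))
Wq = 7.5/(11.4 × 3.90)
Wq = 0.1687 hours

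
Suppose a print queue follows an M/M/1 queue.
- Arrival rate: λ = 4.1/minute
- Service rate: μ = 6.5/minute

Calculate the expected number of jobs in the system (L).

ρ = λ/μ = 4.1/6.5 = 0.6308
For M/M/1: L = λ/(μ-λ)
L = 4.1/(6.5-4.1) = 4.1/2.40
L = 1.7083 jobs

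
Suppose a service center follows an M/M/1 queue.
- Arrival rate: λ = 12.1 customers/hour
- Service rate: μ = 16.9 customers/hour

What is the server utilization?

Server utilization: ρ = λ/μ
ρ = 12.1/16.9 = 0.7160
The server is busy 71.60% of the time.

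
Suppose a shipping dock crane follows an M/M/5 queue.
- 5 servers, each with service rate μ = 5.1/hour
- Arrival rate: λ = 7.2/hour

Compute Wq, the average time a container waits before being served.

Traffic intensity: ρ = λ/(cμ) = 7.2/(5×5.1) = 0.2824
Since ρ = 0.2824 < 1, system is stable.
Offered load a = λ/μ = cρ = 7.2/5.1 = 1.4118
P₀ = [ Σₙ₌₀^4 aⁿ/n! + a^5/(5!(1-ρ)) ]⁻¹
Σ = a^0/0! + a^1/1! + a^2/2! + a^3/3! + a^4/4! = 1.0000 + 1.4118 + 0.9965 + 0.4690 + 0.1655 = 4.0428
a^5/(5!(1-ρ)) = 5.6080/(120 × 0.7176) = 0.06512
P₀ = 1/(4.0428 + 0.06512) = 0.2434
Lq = P₀·a^5·ρ / (5!(1-ρ)²) = 0.2434 × 5.6080 × 0.2824 / (120 × 0.5150) = 0.006237
Wq = Lq/λ = 0.006237/7.2 = 0.0008663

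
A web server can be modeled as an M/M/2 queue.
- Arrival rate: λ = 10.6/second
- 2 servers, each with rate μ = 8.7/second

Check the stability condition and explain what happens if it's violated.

Stability requires ρ = λ/(cμ) < 1
ρ = 10.6/(2 × 8.7) = 10.6/17.40 = 0.6092
Since 0.6092 < 1, the system is STABLE.
The servers are busy 60.92% of the time.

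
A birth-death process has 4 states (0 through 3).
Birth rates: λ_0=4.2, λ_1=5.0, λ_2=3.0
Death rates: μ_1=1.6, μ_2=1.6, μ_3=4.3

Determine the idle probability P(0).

Ratios P(n)/P(0) = (λ₀···λₙ₋₁)/(μ₁···μₙ):
P(1)/P(0) = (4.2)/(1.6) = 2.6250
P(2)/P(0) = (4.2×5.0)/(1.6×1.6) = 8.2031
P(3)/P(0) = (4.2×5.0×3.0)/(1.6×1.6×4.3) = 5.7231

Normalization: ∑ P(n) = 1
P(0) × (1.0000 + 2.6250 + 8.2031 + 5.7231) = 1
P(0) × 17.5512 = 1
P(0) = 1/17.5512 = 0.05698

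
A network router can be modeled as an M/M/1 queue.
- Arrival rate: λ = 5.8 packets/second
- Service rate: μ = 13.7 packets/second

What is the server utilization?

Server utilization: ρ = λ/μ
ρ = 5.8/13.7 = 0.4234
The server is busy 42.34% of the time.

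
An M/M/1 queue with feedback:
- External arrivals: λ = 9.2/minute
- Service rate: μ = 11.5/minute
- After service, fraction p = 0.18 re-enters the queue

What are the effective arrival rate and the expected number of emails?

Effective arrival rate: λ_eff = λ/(1-p) = 9.2/(1-0.18) = 9.2/0.82 = 11.2195122
ρ = λ_eff/μ = 11.2195122/11.5 = 0.97560976
L = ρ/(1-ρ) = 0.97560976/(1-0.97560976) = 40.0000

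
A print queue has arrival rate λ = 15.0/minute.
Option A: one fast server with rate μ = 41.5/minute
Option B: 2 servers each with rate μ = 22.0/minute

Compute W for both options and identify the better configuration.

Option A: single server μ = 41.5 (M/M/1)
  ρ_A = 15.0/41.5 = 0.3614
  W_A = 1/(μ-λ) = 1/(41.5-15.0) = 1/26.50 = 0.03774

Option B: 2 servers μ = 22.0 (M/M/2)
  ρ_B = λ/(cμ) = 15.0/(2×22.0) = 0.3409
  Offered load a = λ/μ = cρ = 15.0/22.0 = 0.6818
  P₀ = [ Σₙ₌₀^1 aⁿ/n! + a^2/(2!(1-ρ)) ]⁻¹
  Σ = a^0/0! + a^1/1! = 1.0000 + 0.6818 = 1.6818
  a^2/(2!(1-ρ)) = 0.4649/(2 × 0.6591) = 0.3527
  P₀ = 1/(1.6818 + 0.3527) = 0.4915
  Lq = P₀·a^2·ρ / (2!(1-ρ)²) = 0.4915 × 0.4649 × 0.3409 / (2 × 0.4344) = 0.08966
  Wq_B = Lq/λ = 0.08966/15.0 = 0.005977
  W_B = Wq_B + 1/μ = 0.005977 + 0.04545 = 0.05143

Since W_A = 0.03774 < W_B = 0.05143, Option A (single fast server) has the shorter time in system.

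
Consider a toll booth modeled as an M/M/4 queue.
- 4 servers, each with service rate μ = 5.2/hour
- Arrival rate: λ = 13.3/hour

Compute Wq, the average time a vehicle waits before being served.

Traffic intensity: ρ = λ/(cμ) = 13.3/(4×5.2) = 0.6394
Since ρ = 0.6394 < 1, system is stable.
Offered load a = λ/μ = cρ = 13.3/5.2 = 2.5577
P₀ = [ Σₙ₌₀^3 aⁿ/n! + a^4/(4!(1-ρ)) ]⁻¹
Σ = a^0/0! + a^1/1! + a^2/2! + a^3/3! = 1.0000 + 2.5577 + 3.2709 + 2.7886 = 9.6172
a^4/(4!(1-ρ)) = 42.7950/(24 × 0.36058) = 4.9452
P₀ = 1/(9.6172 + 4.9452) = 0.06867
Lq = P₀·a^4·ρ / (4!(1-ρ)²) = 0.068670 × 42.7950 × 0.63942 / (24 × 0.13002) = 0.6022
Wq = Lq/λ = 0.6022/13.3 = 0.04528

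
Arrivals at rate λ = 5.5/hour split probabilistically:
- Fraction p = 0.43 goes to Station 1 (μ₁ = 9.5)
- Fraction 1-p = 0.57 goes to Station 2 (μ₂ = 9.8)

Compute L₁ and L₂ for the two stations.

Effective rates: λ₁ = 5.5×0.43 = 2.365, λ₂ = 5.5×0.57 = 3.135
Station 1: ρ₁ = 2.365/9.5 = 0.24895, L₁ = ρ₁/(1-ρ₁) = 0.24895/(1-0.24895) = 0.3315
Station 2: ρ₂ = 3.135/9.8 = 0.3199, L₂ = ρ₂/(1-ρ₂) = 0.3199/(1-0.3199) = 0.4704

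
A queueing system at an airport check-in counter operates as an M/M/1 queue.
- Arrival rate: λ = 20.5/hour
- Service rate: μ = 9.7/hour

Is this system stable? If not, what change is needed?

Stability requires ρ = λ/(cμ) < 1
ρ = 20.5/(1 × 9.7) = 20.5/9.70 = 2.1134
Since 2.1134 ≥ 1, the system is UNSTABLE.
Queue grows without bound. Need μ > λ = 20.5.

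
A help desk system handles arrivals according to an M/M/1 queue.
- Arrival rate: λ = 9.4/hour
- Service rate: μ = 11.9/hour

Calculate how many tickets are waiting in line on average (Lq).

ρ = λ/μ = 9.4/11.9 = 0.7899
For M/M/1: Lq = λ²/(μ(μ-λ))
Lq = 88.36/(11.9 × 2.50)
Lq = 2.9701 tickets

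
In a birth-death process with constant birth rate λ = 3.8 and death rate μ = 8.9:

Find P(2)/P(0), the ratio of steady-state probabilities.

For constant rates: P(n)/P(0) = (λ/μ)^n
P(2)/P(0) = (3.8/8.9)^2 = 0.4270^2 = 0.1823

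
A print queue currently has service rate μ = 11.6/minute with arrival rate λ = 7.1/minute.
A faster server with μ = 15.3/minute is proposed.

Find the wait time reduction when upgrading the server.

System 1: ρ₁ = 7.1/11.6 = 0.6121, W₁ = 1/(11.6-7.1) = 0.22222
System 2: ρ₂ = 7.1/15.3 = 0.4641, W₂ = 1/(15.3-7.1) = 0.12195
Improvement: (W₁-W₂)/W₁ = (0.22222-0.12195)/0.22222 = 45.12%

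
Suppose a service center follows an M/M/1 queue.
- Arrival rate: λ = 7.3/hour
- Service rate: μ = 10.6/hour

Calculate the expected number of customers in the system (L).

ρ = λ/μ = 7.3/10.6 = 0.6887
For M/M/1: L = λ/(μ-λ)
L = 7.3/(10.6-7.3) = 7.3/3.30
L = 2.2121 customers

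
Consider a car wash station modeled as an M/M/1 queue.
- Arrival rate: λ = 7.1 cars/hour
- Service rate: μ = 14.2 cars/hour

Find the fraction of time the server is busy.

Server utilization: ρ = λ/μ
ρ = 7.1/14.2 = 0.5000
The server is busy 50.00% of the time.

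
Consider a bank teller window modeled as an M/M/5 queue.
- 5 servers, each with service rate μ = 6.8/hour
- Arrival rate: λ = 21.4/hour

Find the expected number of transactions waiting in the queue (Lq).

Traffic intensity: ρ = λ/(cμ) = 21.4/(5×6.8) = 0.6294
Since ρ = 0.6294 < 1, system is stable.
Offered load a = λ/μ = cρ = 21.4/6.8 = 3.1471
P₀ = [ Σₙ₌₀^4 aⁿ/n! + a^5/(5!(1-ρ)) ]⁻¹
Σ = a^0/0! + a^1/1! + a^2/2! + a^3/3! + a^4/4! = 1.0000 + 3.1471 + 4.9520 + 5.1947 + 4.0870 = 18.3808
a^5/(5!(1-ρ)) = 308.6912/(120 × 0.370588) = 6.9415
P₀ = 1/(18.3808 + 6.9415) = 0.03949
Lq = P₀·a^5·ρ / (5!(1-ρ)²) = 0.039491 × 308.6912 × 0.62941 / (120 × 0.13734) = 0.4656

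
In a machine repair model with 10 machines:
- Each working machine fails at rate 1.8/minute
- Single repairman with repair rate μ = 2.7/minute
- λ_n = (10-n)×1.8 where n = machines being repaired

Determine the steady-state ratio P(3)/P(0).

P(3)/P(0) = ∏_{i=0}^{3-1} λ_i/μ_{i+1}
= (10-0)×1.8/2.7 × (10-1)×1.8/2.7 × (10-2)×1.8/2.7
= 213.3333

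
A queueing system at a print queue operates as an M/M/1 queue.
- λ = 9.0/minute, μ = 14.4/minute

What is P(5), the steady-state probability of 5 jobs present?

ρ = λ/μ = 9.0/14.4 = 0.6250
P(n) = (1-ρ)ρⁿ
P(5) = (1-0.6250) × 0.6250^5
P(5) = 0.3750 × 0.09537
P(5) = 0.03576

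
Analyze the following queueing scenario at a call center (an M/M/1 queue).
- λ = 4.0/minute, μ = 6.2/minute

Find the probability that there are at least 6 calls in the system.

ρ = λ/μ = 4.0/6.2 = 0.64516
P(N ≥ n) = ρⁿ
P(N ≥ 6) = 0.64516^6
P(N ≥ 6) = 0.07211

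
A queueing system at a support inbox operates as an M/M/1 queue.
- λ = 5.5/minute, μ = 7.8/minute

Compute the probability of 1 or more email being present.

ρ = λ/μ = 5.5/7.8 = 0.7051
P(N ≥ n) = ρⁿ
P(N ≥ 1) = 0.7051^1
P(N ≥ 1) = 0.7051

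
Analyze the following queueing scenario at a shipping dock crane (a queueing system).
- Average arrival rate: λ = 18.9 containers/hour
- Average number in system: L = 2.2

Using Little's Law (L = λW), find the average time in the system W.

Little's Law: L = λW, so W = L/λ
W = 2.2/18.9 = 0.1164 hours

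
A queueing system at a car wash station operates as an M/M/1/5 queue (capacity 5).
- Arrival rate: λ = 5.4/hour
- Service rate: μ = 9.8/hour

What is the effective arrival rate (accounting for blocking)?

ρ = λ/μ = 5.4/9.8 = 0.55102
P₀ = (1-ρ)/(1-ρ^(K+1)) = (1-0.55102)/(1-0.55102^6) = 0.4490/0.9720 = 0.4619
P_K = P₀×ρ^K = 0.4619 × 0.55102^5 = 0.4619 × 0.05080 = 0.02346
λ_eff = λ(1-P_K) = 5.4 × (1 - 0.02346) = 5.4 × 0.97654 = 5.2733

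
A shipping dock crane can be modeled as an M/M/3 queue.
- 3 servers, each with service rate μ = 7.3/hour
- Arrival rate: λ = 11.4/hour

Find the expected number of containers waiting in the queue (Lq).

Traffic intensity: ρ = λ/(cμ) = 11.4/(3×7.3) = 0.5205
Since ρ = 0.5205 < 1, system is stable.
Offered load a = λ/μ = cρ = 11.4/7.3 = 1.5616
P₀ = [ Σₙ₌₀^2 aⁿ/n! + a^3/(3!(1-ρ)) ]⁻¹
Σ = a^0/0! + a^1/1! + a^2/2! = 1.0000 + 1.5616 + 1.2194 = 3.7810
a^3/(3!(1-ρ)) = 3.8084/(6 × 0.47945) = 1.3239
P₀ = 1/(3.7810 + 1.3239) = 0.1959
Lq = P₀·a^3·ρ / (3!(1-ρ)²) = 0.19589 × 3.8084 × 0.52055 / (6 × 0.22987) = 0.2816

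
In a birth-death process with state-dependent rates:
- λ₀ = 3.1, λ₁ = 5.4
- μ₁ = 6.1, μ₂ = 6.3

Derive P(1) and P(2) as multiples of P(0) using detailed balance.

Balance equations:
State 0: λ₀P₀ = μ₁P₁ → P₁ = (λ₀/μ₁)P₀ = (3.1/6.1)P₀ = 0.5082P₀
State 1: P₂ = (λ₀λ₁)/(μ₁μ₂)P₀ = (3.1×5.4)/(6.1×6.3)P₀ = 0.4356P₀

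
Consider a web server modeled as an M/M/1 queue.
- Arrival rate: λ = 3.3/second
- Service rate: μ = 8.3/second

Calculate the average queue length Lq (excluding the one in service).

ρ = λ/μ = 3.3/8.3 = 0.3976
For M/M/1: Lq = λ²/(μ(μ-λ))
Lq = 10.89/(8.3 × 5.00)
Lq = 0.2624 requests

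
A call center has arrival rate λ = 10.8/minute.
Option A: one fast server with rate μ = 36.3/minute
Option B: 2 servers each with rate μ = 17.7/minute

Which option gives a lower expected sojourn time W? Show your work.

Option A: single server μ = 36.3 (M/M/1)
  ρ_A = 10.8/36.3 = 0.2975
  W_A = 1/(μ-λ) = 1/(36.3-10.8) = 1/25.50 = 0.03922

Option B: 2 servers μ = 17.7 (M/M/2)
  ρ_B = λ/(cμ) = 10.8/(2×17.7) = 0.3051
  Offered load a = λ/μ = cρ = 10.8/17.7 = 0.6102
  P₀ = [ Σₙ₌₀^1 aⁿ/n! + a^2/(2!(1-ρ)) ]⁻¹
  Σ = a^0/0! + a^1/1! = 1.0000 + 0.6102 = 1.6102
  a^2/(2!(1-ρ)) = 0.3723/(2 × 0.6949) = 0.2679
  P₀ = 1/(1.6102 + 0.2679) = 0.5325
  Lq = P₀·a^2·ρ / (2!(1-ρ)²) = 0.53247 × 0.37231 × 0.30508 / (2 × 0.48291) = 0.06262
  Wq_B = Lq/λ = 0.06262/10.8 = 0.005798
  W_B = Wq_B + 1/μ = 0.005798 + 0.05650 = 0.06230

Since W_A = 0.03922 < W_B = 0.06230, Option A (single fast server) has the shorter time in system.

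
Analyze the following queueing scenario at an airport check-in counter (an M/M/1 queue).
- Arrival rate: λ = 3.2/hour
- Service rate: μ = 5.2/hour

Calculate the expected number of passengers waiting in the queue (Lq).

ρ = λ/μ = 3.2/5.2 = 0.6154
For M/M/1: Lq = λ²/(μ(μ-λ))
Lq = 10.24/(5.2 × 2.00)
Lq = 0.9846 passengers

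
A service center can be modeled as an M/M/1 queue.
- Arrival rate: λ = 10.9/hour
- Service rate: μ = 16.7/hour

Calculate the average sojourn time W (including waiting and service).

First, compute utilization: ρ = λ/μ = 10.9/16.7 = 0.6527
For M/M/1: W = 1/(μ-λ)
W = 1/(16.7-10.9) = 1/5.80
W = 0.1724 hours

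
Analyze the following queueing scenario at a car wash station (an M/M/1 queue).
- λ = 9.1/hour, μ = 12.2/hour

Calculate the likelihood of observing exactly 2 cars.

ρ = λ/μ = 9.1/12.2 = 0.7459
P(n) = (1-ρ)ρⁿ
P(2) = (1-0.7459) × 0.7459^2
P(2) = 0.2541 × 0.5564
P(2) = 0.1414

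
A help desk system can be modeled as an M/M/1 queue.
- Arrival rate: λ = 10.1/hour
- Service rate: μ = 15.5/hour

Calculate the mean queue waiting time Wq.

First, compute utilization: ρ = λ/μ = 10.1/15.5 = 0.6516
For M/M/1: Wq = λ/(μ(μ-λ))
Wq = 10.1/(15.5 × (15.5-10.1))
Wq = 10.1/(15.5 × 5.40)
Wq = 0.1207 hours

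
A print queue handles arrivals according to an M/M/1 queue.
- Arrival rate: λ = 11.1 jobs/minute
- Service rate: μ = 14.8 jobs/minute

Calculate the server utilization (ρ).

Server utilization: ρ = λ/μ
ρ = 11.1/14.8 = 0.7500
The server is busy 75.00% of the time.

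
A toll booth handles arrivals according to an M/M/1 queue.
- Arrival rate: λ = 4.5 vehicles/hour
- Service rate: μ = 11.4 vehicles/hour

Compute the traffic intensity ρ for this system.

Server utilization: ρ = λ/μ
ρ = 4.5/11.4 = 0.3947
The server is busy 39.47% of the time.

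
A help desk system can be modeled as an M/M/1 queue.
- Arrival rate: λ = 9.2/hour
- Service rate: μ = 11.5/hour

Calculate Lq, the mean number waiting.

ρ = λ/μ = 9.2/11.5 = 0.8000
For M/M/1: Lq = λ²/(μ(μ-λ))
Lq = 84.64/(11.5 × 2.30)
Lq = 3.2000 tickets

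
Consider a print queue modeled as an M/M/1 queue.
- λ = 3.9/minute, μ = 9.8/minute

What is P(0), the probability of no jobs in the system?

ρ = λ/μ = 3.9/9.8 = 0.3980
P(0) = 1 - ρ = 1 - 0.3980 = 0.6020
The server is idle 60.20% of the time.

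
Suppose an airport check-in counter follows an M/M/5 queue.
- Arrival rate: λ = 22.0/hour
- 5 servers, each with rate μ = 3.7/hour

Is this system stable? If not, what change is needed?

Stability requires ρ = λ/(cμ) < 1
ρ = 22.0/(5 × 3.7) = 22.0/18.50 = 1.1892
Since 1.1892 ≥ 1, the system is UNSTABLE.
Need c > λ/μ = 22.0/3.7 = 5.95.
Minimum servers needed: c = 6.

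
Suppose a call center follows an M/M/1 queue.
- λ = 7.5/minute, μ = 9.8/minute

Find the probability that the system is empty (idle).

ρ = λ/μ = 7.5/9.8 = 0.7653
P(0) = 1 - ρ = 1 - 0.7653 = 0.2347
The server is idle 23.47% of the time.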